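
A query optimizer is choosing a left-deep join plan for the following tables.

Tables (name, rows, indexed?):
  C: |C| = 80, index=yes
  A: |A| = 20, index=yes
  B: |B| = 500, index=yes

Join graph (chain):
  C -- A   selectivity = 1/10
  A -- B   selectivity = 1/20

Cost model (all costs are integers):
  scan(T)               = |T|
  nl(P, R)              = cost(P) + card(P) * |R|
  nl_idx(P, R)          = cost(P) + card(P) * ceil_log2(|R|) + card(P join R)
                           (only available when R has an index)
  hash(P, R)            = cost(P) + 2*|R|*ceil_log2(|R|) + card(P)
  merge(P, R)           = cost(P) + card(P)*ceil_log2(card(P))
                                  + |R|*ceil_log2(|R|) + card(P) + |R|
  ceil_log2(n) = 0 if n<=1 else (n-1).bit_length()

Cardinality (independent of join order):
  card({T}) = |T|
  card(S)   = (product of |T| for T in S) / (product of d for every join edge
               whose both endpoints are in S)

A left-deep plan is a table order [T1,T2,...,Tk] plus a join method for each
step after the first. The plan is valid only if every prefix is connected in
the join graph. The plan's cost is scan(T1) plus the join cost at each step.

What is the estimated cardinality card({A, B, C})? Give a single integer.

Tables in S: A(20), B(500), C(80)
Edges inside S: C-A(d=10), A-B(d=20)
numerator = 20 * 500 * 80 = 800000
denominator = 10 * 20 = 200
card(S) = 800000 / 200 = 4000

4000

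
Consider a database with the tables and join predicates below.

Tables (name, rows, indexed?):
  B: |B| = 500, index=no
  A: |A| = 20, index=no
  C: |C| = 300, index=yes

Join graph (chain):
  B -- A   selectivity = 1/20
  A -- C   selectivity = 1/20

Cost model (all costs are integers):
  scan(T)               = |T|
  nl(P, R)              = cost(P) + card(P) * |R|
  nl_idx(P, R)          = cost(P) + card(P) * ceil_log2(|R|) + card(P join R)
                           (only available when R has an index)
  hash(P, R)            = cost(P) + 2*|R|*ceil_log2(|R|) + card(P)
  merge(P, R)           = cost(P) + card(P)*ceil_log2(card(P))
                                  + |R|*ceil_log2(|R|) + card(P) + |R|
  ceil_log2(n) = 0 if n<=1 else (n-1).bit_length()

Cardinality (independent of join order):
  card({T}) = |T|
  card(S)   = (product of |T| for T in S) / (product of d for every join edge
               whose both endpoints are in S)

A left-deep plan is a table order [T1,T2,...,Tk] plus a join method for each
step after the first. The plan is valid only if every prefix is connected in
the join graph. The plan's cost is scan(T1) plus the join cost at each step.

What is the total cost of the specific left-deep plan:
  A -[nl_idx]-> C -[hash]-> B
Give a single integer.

9800

step 1: scan A: cost=20, card=20
step 2: join C via nl_idx
    card(P join C) = 20*300/(20) = 300
    cost = 20 + 20*9 + 300 = 500
step 3: join B via hash
    card(P join B) = 300*500/(20) = 7500
    cost = 500 + 2*500*9 + 300 = 9800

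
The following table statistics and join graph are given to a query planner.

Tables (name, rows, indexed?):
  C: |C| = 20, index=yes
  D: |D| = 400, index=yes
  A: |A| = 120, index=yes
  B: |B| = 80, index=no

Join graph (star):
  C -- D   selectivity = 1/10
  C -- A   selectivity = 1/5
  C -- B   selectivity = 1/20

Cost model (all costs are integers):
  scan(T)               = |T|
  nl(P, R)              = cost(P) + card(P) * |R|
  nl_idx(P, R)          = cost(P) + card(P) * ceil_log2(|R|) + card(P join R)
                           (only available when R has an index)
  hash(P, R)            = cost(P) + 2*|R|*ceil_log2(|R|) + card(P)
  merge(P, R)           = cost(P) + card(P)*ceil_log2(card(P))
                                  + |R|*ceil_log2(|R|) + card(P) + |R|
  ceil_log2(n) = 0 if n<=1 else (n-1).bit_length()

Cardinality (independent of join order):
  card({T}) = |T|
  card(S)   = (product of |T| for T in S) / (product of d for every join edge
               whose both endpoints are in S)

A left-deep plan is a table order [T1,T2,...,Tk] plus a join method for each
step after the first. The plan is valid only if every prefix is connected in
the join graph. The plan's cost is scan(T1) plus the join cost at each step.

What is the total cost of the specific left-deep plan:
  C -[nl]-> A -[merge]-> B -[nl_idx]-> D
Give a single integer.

step 1: scan C: cost=20, card=20
step 2: join A via nl
    card(P join A) = 20*120/(5) = 480
    cost = 20 + 20*120 = 2420
step 3: join B via merge
    card(P join B) = 480*80/(20) = 1920
    cost = 2420 + 480*9 + 80*7 + 480 + 80 = 7860
step 4: join D via nl_idx
    card(P join D) = 1920*400/(10) = 76800
    cost = 7860 + 1920*9 + 76800 = 101940

101940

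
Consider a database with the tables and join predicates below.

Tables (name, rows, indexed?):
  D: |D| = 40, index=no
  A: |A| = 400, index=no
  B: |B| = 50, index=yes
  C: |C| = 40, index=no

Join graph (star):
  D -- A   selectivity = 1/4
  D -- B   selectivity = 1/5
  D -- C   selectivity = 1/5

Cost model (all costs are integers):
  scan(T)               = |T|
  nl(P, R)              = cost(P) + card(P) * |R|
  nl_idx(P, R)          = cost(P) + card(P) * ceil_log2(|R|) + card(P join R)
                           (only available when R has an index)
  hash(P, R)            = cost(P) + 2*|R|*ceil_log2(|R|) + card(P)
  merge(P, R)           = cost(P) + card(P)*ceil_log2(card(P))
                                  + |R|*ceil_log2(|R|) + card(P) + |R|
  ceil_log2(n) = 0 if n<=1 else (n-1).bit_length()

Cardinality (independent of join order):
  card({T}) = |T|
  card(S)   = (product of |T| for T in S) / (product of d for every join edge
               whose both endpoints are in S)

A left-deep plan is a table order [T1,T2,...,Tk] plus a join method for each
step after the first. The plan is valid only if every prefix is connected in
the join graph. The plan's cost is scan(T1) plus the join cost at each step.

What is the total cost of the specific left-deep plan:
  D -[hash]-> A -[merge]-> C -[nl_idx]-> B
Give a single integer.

step 1: scan D: cost=40, card=40
step 2: join A via hash
    card(P join A) = 40*400/(4) = 4000
    cost = 40 + 2*400*9 + 40 = 7280
step 3: join C via merge
    card(P join C) = 4000*40/(5) = 32000
    cost = 7280 + 4000*12 + 40*6 + 4000 + 40 = 59560
step 4: join B via nl_idx
    card(P join B) = 32000*50/(5) = 320000
    cost = 59560 + 32000*6 + 320000 = 571560

571560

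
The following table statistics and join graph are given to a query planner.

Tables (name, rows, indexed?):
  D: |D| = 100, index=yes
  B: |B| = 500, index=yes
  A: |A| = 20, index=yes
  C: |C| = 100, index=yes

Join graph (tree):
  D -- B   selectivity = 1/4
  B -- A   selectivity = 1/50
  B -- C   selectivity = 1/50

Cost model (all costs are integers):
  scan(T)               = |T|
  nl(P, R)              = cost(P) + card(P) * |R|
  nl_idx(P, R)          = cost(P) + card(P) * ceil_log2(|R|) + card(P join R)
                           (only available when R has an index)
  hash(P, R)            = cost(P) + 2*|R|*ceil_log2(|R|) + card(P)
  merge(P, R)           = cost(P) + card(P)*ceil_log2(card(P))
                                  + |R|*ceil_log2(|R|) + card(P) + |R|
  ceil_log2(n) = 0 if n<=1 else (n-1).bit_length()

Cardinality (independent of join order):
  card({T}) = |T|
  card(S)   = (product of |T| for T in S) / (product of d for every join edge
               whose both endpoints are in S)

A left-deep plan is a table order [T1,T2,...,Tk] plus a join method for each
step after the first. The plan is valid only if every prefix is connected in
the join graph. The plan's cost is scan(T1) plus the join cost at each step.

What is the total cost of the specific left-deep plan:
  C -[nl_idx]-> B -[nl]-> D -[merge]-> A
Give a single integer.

step 1: scan C: cost=100, card=100
step 2: join B via nl_idx
    card(P join B) = 100*500/(50) = 1000
    cost = 100 + 100*9 + 1000 = 2000
step 3: join D via nl
    card(P join D) = 1000*100/(4) = 25000
    cost = 2000 + 1000*100 = 102000
step 4: join A via merge
    card(P join A) = 25000*20/(50) = 10000
    cost = 102000 + 25000*15 + 20*5 + 25000 + 20 = 502120

502120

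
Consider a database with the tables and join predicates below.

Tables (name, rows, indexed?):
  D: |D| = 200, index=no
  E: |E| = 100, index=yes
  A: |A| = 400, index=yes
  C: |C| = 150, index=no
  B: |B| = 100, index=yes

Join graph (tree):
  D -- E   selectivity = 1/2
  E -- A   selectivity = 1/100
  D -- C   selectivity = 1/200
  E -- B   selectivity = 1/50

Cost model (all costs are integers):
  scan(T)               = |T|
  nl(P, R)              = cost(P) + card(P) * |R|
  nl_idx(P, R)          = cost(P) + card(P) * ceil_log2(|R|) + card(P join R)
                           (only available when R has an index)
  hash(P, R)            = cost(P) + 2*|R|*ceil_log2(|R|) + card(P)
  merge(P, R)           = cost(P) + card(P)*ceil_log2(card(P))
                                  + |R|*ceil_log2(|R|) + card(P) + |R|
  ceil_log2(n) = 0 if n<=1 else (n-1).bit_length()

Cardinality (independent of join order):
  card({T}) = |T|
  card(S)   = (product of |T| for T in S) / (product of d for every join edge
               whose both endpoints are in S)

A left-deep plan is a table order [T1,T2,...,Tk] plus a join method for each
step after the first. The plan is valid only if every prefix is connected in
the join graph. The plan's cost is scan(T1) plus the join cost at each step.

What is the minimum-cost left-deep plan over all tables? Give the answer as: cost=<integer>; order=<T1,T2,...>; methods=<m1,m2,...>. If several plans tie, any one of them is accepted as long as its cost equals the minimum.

Selinger DP (subsets sized 1..n):
  {D}: scan cost=200, card=200
  {E}: scan cost=100, card=100
  {A}: scan cost=400, card=400
  {C}: scan cost=150, card=150
  {B}: scan cost=100, card=100
  {DE}: card=10000; try (E,hash)→1800, (D,merge)→2700, (E,merge)→2800, (D,hash)→3400, (E,nl_idx)→11600, (D,nl)→20100 …(+1); best=1800 via (E,hash)
  {CD}: card=150; try (C,hash)→2800, (D,merge)→3300, (C,merge)→3350, (D,hash)→3500, (D,nl)→30150, (C,nl)→30200; best=2800 via (C,hash)
  {AE}: card=400; try (A,nl_idx)→1400, (E,hash)→2200, (E,nl_idx)→3600, (A,merge)→4900, (E,merge)→5200, (A,hash)→7400 …(+2); best=1400 via (A,nl_idx)
  {BE}: card=200; try (E,nl_idx)→1000, (B,nl_idx)→1000, (E,hash)→1600, (B,hash)→1600, (E,merge)→1700, (B,merge)→1700 …(+2); best=1000 via (E,nl_idx)
  {ADE}: card=40000; try (D,hash)→5000, (D,merge)→7200, (A,hash)→19000, (D,nl)→81400, (A,nl_idx)→131800, (A,merge)→155800 …(+1); best=5000 via (D,hash)
  {CDE}: card=7500; try (E,hash)→4350, (E,merge)→4950, (E,nl_idx)→11350, (C,hash)→14200, (E,nl)→17800, (C,merge)→153150 …(+1); best=4350 via (E,hash)
  {BDE}: card=20000; try (D,hash)→4400, (D,merge)→4600, (B,hash)→13200, (D,nl)→41000, (B,nl_idx)→91800, (B,merge)→152600 …(+1); best=4400 via (D,hash)
  {ABE}: card=800; try (B,hash)→3200, (A,nl_idx)→3600, (B,nl_idx)→5000, (B,merge)→6200, (A,merge)→6800, (A,hash)→8400 …(+2); best=3200 via (B,hash)
  {ACDE}: card=30000; try (A,hash)→19050, (C,hash)→47400, (A,nl_idx)→101850, (A,merge)→113350, (C,merge)→686350, (A,nl)→3004350 …(+1); best=19050 via (A,hash)
  {ABDE}: card=80000; try (D,hash)→7200, (D,merge)→13800, (A,hash)→31600, (B,hash)→46400, (D,nl)→163200, (A,nl_idx)→264400 …(+5); best=7200 via (D,hash)
  {BCDE}: card=15000; try (B,hash)→13250, (C,hash)→26800, (B,nl_idx)→71850, (B,merge)→110150, (C,merge)→325750, (B,nl)→754350 …(+1); best=13250 via (B,hash)
  {ABCDE}: card=60000; try (A,hash)→35450, (B,hash)→50450, (C,hash)→89600, (A,nl_idx)→208250, (A,merge)→242250, (B,nl_idx)→289050 …(+5); best=35450 via (A,hash)

cost=35450; order=D,C,E,B,A; methods=hash,hash,hash,hash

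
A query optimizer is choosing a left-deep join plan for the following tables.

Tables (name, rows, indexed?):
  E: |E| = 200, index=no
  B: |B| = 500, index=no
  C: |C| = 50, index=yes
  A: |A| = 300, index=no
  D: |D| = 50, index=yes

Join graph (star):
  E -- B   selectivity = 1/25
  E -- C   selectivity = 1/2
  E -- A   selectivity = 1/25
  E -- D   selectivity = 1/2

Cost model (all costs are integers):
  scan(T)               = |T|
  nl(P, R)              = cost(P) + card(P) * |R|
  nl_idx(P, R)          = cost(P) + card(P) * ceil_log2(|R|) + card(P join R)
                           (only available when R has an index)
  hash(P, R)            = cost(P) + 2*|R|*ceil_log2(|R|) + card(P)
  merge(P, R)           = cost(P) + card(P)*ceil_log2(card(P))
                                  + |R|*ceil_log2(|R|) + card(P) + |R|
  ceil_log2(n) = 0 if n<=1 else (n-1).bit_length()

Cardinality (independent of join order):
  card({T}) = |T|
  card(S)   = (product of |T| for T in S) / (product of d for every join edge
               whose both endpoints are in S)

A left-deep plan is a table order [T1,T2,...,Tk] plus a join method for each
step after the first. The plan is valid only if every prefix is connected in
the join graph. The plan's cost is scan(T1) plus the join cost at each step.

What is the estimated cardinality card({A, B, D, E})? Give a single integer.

Tables in S: A(300), B(500), D(50), E(200)
Edges inside S: E-B(d=25), E-A(d=25), E-D(d=2)
numerator = 300 * 500 * 50 * 200 = 1500000000
denominator = 25 * 25 * 2 = 1250
card(S) = 1500000000 / 1250 = 1200000

1200000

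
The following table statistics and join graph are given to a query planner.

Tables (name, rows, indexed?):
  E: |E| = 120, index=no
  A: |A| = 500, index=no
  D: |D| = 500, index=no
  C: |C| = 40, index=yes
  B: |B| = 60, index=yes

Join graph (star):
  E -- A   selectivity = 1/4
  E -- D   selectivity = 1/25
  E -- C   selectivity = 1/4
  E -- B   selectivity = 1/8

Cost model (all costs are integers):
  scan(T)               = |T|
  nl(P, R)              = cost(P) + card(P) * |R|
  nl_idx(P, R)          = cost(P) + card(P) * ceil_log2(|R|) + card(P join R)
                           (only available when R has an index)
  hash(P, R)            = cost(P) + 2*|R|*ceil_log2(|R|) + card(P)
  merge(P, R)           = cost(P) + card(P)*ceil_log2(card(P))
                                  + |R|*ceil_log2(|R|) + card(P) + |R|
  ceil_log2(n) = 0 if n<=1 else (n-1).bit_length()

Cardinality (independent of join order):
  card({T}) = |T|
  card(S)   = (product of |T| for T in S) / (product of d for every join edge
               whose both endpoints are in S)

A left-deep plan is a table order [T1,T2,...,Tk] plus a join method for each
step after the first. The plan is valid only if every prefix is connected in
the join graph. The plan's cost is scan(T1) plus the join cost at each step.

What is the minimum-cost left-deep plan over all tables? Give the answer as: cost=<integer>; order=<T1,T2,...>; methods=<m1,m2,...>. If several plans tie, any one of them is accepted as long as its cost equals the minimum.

Selinger DP (subsets sized 1..n):
  {E}: scan cost=120, card=120
  {A}: scan cost=500, card=500
  {D}: scan cost=500, card=500
  {C}: scan cost=40, card=40
  {B}: scan cost=60, card=60
  {AE}: card=15000; try (E,hash)→2680, (A,merge)→6080, (E,merge)→6460, (A,hash)→9240, (A,nl)→60120, (E,nl)→60500; best=2680 via (E,hash)
  {DE}: card=2400; try (E,hash)→2680, (D,merge)→6080, (E,merge)→6460, (D,hash)→9240, (D,nl)→60120, (E,nl)→60500; best=2680 via (E,hash)
  {CE}: card=1200; try (C,hash)→720, (E,merge)→1280, (C,merge)→1360, (E,hash)→1760, (C,nl_idx)→2040, (E,nl)→4840 …(+1); best=720 via (C,hash)
  {BE}: card=900; try (B,hash)→960, (E,merge)→1440, (B,merge)→1500, (B,nl_idx)→1740, (E,hash)→1800, (E,nl)→7260 …(+1); best=960 via (B,hash)
  {ADE}: card=300000; try (A,hash)→14080, (D,hash)→26680, (A,merge)→38880, (D,merge)→232680, (A,nl)→1202680, (D,nl)→7502680; best=14080 via (A,hash)
  {ACE}: card=150000; try (A,hash)→10920, (C,hash)→18160, (A,merge)→20120, (C,merge)→227960, (C,nl_idx)→242680, (A,nl)→600720 …(+1); best=10920 via (A,hash)
  {ABE}: card=112500; try (A,hash)→10860, (A,merge)→15860, (B,hash)→18400, (B,nl_idx)→205180, (B,merge)→228100, (A,nl)→450960 …(+1); best=10860 via (A,hash)
  {CDE}: card=24000; try (C,hash)→5560, (D,hash)→10920, (D,merge)→20120, (C,merge)→34160, (C,nl_idx)→41080, (C,nl)→98680 …(+1); best=5560 via (C,hash)
  {BDE}: card=18000; try (B,hash)→5800, (D,hash)→10860, (D,merge)→15860, (B,merge)→34300, (B,nl_idx)→35080, (B,nl)→146680 …(+1); best=5800 via (B,hash)
  {BCE}: card=9000; try (C,hash)→2340, (B,hash)→2640, (C,merge)→11140, (C,nl_idx)→15360, (B,merge)→15540, (B,nl_idx)→16920 …(+2); best=2340 via (C,hash)
  {ACDE}: card=3000000; try (A,hash)→38560, (D,hash)→169920, (C,hash)→314560, (A,merge)→394560, (D,merge)→2865920, (C,nl_idx)→4814080 …(+4); best=38560 via (A,hash)
  {ABDE}: card=2250000; try (A,hash)→32800, (D,hash)→132360, (A,merge)→298800, (B,hash)→314800, (D,merge)→2040860, (B,nl_idx)→4064080 …(+4); best=32800 via (A,hash)
  {ABCE}: card=1125000; try (A,hash)→20340, (C,hash)→123840, (A,merge)→142340, (B,hash)→161640, (C,nl_idx)→1810860, (B,nl_idx)→2035920 …(+5); best=20340 via (A,hash)
  {BCDE}: card=180000; try (D,hash)→20340, (C,hash)→24280, (B,hash)→30280, (D,merge)→142340, (C,nl_idx)→293800, (C,merge)→294080 …(+5); best=20340 via (D,hash)
  {ABCDE}: card=22500000; try (A,hash)→209340, (D,hash)→1154340, (C,hash)→2283280, (B,hash)→3039280, (A,merge)→3445340, (D,merge)→24775340 …(+8); best=209340 via (A,hash)

cost=209340; order=E,B,C,D,A; methods=hash,hash,hash,hash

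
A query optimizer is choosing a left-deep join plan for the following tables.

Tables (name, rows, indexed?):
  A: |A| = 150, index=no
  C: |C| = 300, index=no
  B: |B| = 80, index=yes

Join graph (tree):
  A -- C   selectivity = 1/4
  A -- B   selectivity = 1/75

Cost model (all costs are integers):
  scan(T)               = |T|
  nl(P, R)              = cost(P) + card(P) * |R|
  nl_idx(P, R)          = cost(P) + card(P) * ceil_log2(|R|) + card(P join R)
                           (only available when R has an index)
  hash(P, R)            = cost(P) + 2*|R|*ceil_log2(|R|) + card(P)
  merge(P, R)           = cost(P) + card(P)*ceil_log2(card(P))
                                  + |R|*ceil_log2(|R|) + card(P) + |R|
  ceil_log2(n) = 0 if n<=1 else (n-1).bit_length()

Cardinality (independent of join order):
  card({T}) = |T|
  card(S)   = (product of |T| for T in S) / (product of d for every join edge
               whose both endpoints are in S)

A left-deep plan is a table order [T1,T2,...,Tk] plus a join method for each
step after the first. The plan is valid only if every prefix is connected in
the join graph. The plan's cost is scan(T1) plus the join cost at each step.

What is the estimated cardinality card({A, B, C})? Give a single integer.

12000

Tables in S: A(150), B(80), C(300)
Edges inside S: A-C(d=4), A-B(d=75)
numerator = 150 * 80 * 300 = 3600000
denominator = 4 * 75 = 300
card(S) = 3600000 / 300 = 12000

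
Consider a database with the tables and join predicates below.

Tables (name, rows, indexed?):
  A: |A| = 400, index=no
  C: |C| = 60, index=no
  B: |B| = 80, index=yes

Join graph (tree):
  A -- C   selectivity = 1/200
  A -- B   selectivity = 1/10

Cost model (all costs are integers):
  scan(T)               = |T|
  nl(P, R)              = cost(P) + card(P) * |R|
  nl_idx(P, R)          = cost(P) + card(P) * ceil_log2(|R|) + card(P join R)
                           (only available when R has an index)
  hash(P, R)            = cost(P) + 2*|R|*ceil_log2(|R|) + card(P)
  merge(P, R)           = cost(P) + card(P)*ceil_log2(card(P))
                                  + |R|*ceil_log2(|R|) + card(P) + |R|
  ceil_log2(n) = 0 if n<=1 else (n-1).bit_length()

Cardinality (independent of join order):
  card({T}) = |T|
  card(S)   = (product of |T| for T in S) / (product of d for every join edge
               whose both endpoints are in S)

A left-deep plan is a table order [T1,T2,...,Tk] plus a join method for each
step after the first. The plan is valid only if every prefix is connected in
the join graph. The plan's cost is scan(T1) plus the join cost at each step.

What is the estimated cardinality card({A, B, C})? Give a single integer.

Tables in S: A(400), B(80), C(60)
Edges inside S: A-C(d=200), A-B(d=10)
numerator = 400 * 80 * 60 = 1920000
denominator = 200 * 10 = 2000
card(S) = 1920000 / 2000 = 960

960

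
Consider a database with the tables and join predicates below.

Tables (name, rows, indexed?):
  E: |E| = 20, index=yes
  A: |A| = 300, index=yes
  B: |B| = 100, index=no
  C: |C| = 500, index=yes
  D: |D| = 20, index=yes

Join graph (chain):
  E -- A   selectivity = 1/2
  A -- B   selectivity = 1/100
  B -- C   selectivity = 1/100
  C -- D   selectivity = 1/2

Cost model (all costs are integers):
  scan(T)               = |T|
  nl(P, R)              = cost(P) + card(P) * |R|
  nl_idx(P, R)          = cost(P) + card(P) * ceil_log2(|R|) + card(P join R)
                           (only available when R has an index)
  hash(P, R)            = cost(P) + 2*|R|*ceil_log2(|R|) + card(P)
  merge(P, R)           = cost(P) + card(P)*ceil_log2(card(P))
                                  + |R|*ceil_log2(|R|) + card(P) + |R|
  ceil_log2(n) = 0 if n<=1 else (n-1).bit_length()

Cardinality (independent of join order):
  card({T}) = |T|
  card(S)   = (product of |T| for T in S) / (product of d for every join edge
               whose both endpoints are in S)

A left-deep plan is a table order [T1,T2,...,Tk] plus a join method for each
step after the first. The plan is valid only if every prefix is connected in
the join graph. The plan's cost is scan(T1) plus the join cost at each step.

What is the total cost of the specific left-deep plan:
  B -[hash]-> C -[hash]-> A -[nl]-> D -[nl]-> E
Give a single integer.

step 1: scan B: cost=100, card=100
step 2: join C via hash
    card(P join C) = 100*500/(100) = 500
    cost = 100 + 2*500*9 + 100 = 9200
step 3: join A via hash
    card(P join A) = 500*300/(100) = 1500
    cost = 9200 + 2*300*9 + 500 = 15100
step 4: join D via nl
    card(P join D) = 1500*20/(2) = 15000
    cost = 15100 + 1500*20 = 45100
step 5: join E via nl
    card(P join E) = 15000*20/(2) = 150000
    cost = 45100 + 15000*20 = 345100

345100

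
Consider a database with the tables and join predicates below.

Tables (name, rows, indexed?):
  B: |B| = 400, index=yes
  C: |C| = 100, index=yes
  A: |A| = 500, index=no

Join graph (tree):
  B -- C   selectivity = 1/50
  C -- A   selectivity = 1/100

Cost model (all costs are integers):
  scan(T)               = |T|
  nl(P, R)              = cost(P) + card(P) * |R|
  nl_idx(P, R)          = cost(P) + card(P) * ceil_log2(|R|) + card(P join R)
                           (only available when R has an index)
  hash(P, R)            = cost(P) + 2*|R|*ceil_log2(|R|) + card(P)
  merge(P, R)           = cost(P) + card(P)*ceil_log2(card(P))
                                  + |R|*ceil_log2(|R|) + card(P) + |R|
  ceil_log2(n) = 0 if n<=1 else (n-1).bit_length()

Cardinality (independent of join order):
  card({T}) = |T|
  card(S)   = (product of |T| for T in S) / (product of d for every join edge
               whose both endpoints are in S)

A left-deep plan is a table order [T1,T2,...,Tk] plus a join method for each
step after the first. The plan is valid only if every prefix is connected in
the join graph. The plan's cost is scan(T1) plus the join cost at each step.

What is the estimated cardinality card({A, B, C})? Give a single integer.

4000

Tables in S: A(500), B(400), C(100)
Edges inside S: B-C(d=50), C-A(d=100)
numerator = 500 * 400 * 100 = 20000000
denominator = 50 * 100 = 5000
card(S) = 20000000 / 5000 = 4000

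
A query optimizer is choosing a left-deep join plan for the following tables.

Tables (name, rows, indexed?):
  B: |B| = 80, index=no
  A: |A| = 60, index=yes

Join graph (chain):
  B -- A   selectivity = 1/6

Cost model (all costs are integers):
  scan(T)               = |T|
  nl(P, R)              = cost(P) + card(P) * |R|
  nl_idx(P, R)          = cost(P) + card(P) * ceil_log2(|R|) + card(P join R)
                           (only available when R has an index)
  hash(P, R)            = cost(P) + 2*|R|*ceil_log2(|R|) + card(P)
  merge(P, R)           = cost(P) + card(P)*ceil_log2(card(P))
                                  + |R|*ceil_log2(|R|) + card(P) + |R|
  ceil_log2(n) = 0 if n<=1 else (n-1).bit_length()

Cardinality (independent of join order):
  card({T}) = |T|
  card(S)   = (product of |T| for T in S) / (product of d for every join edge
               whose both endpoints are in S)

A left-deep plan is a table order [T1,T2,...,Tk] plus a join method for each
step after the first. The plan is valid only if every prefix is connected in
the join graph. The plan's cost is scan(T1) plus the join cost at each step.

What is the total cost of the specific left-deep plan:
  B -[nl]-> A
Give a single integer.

step 1: scan B: cost=80, card=80
step 2: join A via nl
    card(P join A) = 80*60/(6) = 800
    cost = 80 + 80*60 = 4880

4880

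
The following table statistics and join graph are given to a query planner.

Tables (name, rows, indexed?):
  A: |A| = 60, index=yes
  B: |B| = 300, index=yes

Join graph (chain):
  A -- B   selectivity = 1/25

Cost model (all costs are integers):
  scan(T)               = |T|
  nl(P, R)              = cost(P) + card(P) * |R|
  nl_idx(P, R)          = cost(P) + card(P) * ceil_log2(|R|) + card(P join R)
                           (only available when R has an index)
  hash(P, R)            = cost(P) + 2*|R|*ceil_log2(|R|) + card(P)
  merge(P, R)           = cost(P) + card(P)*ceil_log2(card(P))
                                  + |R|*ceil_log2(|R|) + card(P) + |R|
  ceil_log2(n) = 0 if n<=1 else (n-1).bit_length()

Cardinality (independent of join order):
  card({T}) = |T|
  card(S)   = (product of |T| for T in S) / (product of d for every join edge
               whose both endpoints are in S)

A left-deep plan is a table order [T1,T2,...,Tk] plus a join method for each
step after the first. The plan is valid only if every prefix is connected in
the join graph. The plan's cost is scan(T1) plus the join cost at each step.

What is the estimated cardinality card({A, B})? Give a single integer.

Tables in S: A(60), B(300)
Edges inside S: A-B(d=25)
numerator = 60 * 300 = 18000
denominator = 25 = 25
card(S) = 18000 / 25 = 720

720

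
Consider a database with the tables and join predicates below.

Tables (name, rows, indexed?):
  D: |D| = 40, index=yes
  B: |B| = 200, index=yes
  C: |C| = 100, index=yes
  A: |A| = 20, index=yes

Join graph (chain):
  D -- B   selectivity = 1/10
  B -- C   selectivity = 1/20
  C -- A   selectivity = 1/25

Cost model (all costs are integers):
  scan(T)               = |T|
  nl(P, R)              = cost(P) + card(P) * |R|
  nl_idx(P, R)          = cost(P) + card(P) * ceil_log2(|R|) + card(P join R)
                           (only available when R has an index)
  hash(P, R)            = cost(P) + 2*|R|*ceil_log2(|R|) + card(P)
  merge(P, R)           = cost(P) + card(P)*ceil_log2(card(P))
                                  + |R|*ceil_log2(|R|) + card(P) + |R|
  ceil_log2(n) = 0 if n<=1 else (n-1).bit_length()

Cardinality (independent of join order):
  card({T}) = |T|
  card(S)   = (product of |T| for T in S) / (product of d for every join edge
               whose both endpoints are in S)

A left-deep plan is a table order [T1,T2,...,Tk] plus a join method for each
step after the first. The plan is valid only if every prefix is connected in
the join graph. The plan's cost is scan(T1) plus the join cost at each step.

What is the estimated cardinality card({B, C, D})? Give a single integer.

4000

Tables in S: B(200), C(100), D(40)
Edges inside S: D-B(d=10), B-C(d=20)
numerator = 200 * 100 * 40 = 800000
denominator = 10 * 20 = 200
card(S) = 800000 / 200 = 4000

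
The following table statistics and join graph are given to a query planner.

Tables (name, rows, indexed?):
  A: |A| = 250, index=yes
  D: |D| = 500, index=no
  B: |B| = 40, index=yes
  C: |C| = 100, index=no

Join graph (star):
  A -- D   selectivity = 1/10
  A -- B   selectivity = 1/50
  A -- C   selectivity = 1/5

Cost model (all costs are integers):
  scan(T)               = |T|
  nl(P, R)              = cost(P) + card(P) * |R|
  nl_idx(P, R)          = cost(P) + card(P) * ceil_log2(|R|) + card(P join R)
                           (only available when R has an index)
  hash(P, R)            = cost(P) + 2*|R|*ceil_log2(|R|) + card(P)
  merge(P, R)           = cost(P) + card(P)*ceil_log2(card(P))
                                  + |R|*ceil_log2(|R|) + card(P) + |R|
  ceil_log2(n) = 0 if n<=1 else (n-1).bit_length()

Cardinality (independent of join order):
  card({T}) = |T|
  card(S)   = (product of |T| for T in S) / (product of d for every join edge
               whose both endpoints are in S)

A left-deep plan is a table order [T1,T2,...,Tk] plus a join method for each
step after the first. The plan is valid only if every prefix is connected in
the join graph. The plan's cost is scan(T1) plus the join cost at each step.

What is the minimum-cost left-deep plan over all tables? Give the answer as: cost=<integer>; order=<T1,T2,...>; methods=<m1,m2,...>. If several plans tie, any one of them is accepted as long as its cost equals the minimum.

Selinger DP (subsets sized 1..n):
  {A}: scan cost=250, card=250
  {D}: scan cost=500, card=500
  {B}: scan cost=40, card=40
  {C}: scan cost=100, card=100
  {AD}: card=12500; try (A,hash)→5000, (D,merge)→7500, (A,merge)→7750, (D,hash)→9500, (A,nl_idx)→17000, (D,nl)→125250 …(+1); best=5000 via (A,hash)
  {AB}: card=200; try (A,nl_idx)→560, (B,hash)→980, (B,nl_idx)→1950, (A,merge)→2570, (B,merge)→2780, (A,hash)→4080 …(+2); best=560 via (A,nl_idx)
  {AC}: card=5000; try (C,hash)→1900, (A,merge)→3150, (C,merge)→3300, (A,hash)→4200, (A,nl_idx)→5900, (A,nl)→25100 …(+1); best=1900 via (C,hash)
  {ABD}: card=10000; try (D,merge)→7360, (D,hash)→9760, (B,hash)→17980, (B,nl_idx)→90000, (D,nl)→100560, (B,merge)→192780 …(+1); best=7360 via (D,merge)
  {ACD}: card=250000; try (D,hash)→15900, (C,hash)→18900, (D,merge)→76900, (C,merge)→193300, (C,nl)→1255000, (D,nl)→2501900; best=15900 via (D,hash)
  {ABC}: card=4000; try (C,hash)→2160, (C,merge)→3160, (B,hash)→7380, (C,nl)→20560, (B,nl_idx)→35900, (B,merge)→72180 …(+1); best=2160 via (C,hash)
  {ABCD}: card=200000; try (D,hash)→15160, (C,hash)→18760, (D,merge)→59160, (C,merge)→158160, (B,hash)→266380, (C,nl)→1007360 …(+4); best=15160 via (D,hash)

cost=15160; order=B,A,C,D; methods=nl_idx,hash,hash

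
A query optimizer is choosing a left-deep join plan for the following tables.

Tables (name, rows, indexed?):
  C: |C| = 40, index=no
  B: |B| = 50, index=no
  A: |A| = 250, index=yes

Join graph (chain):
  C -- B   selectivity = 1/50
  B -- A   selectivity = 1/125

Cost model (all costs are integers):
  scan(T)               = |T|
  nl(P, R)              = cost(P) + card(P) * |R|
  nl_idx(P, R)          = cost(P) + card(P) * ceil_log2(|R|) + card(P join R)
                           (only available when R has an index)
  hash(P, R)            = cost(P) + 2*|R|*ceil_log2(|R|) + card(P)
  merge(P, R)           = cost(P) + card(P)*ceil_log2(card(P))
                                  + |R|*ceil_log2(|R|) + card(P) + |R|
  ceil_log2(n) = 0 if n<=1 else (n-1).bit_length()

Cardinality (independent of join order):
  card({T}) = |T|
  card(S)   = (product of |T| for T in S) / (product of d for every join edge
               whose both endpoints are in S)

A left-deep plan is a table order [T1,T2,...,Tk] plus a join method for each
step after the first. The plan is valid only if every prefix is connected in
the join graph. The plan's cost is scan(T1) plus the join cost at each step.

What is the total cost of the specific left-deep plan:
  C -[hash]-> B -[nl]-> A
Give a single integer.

10680

step 1: scan C: cost=40, card=40
step 2: join B via hash
    card(P join B) = 40*50/(50) = 40
    cost = 40 + 2*50*6 + 40 = 680
step 3: join A via nl
    card(P join A) = 40*250/(125) = 80
    cost = 680 + 40*250 = 10680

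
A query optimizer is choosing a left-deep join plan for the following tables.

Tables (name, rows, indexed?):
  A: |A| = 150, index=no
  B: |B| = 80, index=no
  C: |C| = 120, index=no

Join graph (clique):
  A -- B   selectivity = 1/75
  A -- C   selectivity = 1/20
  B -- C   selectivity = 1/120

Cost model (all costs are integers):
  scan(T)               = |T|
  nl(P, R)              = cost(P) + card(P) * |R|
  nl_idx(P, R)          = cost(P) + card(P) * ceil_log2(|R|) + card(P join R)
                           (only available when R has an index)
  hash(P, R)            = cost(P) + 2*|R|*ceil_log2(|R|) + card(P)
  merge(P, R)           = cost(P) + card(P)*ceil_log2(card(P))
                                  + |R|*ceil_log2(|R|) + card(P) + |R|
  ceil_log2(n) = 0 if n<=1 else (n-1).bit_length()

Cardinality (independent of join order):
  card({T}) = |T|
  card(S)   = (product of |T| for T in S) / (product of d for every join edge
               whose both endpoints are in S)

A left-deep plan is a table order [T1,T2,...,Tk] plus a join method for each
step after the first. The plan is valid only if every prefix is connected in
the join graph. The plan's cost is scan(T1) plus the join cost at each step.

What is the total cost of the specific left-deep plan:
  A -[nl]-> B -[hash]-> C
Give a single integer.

step 1: scan A: cost=150, card=150
step 2: join B via nl
    card(P join B) = 150*80/(75) = 160
    cost = 150 + 150*80 = 12150
step 3: join C via hash
    card(P join C) = 160*120/(20*120) = 8
    cost = 12150 + 2*120*7 + 160 = 13990

13990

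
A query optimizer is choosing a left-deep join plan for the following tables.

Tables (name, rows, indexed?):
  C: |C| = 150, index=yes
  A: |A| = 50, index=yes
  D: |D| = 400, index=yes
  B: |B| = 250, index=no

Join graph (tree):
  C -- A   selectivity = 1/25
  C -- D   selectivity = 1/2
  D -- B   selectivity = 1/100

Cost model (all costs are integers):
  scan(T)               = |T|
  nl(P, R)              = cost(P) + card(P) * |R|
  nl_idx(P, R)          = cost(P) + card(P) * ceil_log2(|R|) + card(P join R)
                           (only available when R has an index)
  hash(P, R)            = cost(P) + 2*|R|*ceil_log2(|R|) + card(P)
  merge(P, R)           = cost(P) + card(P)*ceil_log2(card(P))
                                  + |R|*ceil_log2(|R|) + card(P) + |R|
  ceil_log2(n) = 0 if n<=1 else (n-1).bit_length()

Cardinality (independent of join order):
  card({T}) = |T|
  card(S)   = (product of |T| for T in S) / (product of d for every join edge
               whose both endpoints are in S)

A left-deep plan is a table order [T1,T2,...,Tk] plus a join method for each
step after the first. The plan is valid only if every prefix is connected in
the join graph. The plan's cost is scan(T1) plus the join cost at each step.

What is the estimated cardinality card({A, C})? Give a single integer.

Tables in S: A(50), C(150)
Edges inside S: C-A(d=25)
numerator = 50 * 150 = 7500
denominator = 25 = 25
card(S) = 7500 / 25 = 300

300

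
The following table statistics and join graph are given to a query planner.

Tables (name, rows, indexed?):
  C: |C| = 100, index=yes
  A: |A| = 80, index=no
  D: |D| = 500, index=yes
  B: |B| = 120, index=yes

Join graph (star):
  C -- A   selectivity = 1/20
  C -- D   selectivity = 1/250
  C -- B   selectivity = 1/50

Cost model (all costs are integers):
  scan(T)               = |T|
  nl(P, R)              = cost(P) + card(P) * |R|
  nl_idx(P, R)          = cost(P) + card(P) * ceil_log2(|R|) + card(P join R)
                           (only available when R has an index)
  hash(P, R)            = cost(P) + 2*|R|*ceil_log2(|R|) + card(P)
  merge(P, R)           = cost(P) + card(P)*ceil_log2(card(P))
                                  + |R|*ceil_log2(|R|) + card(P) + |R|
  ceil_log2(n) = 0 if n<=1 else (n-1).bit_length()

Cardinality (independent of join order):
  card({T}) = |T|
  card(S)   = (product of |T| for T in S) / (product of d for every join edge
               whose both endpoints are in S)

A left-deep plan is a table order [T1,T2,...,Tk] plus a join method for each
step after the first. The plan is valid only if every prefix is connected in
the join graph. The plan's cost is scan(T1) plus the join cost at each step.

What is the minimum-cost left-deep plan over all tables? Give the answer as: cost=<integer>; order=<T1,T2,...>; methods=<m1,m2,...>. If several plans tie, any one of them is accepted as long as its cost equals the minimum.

Selinger DP (subsets sized 1..n):
  {C}: scan cost=100, card=100
  {A}: scan cost=80, card=80
  {D}: scan cost=500, card=500
  {B}: scan cost=120, card=120
  {AC}: card=400; try (C,nl_idx)→1040, (A,hash)→1320, (C,merge)→1520, (A,merge)→1540, (C,hash)→1560, (C,nl)→8080 …(+1); best=1040 via (C,nl_idx)
  {CD}: card=200; try (D,nl_idx)→1200, (C,hash)→2400, (C,nl_idx)→4200, (D,merge)→5900, (C,merge)→6300, (D,hash)→9200 …(+2); best=1200 via (D,nl_idx)
  {BC}: card=240; try (B,nl_idx)→1040, (C,nl_idx)→1200, (C,hash)→1640, (B,merge)→1860, (C,merge)→1880, (B,hash)→1880 …(+2); best=1040 via (B,nl_idx)
  {ACD}: card=800; try (A,hash)→2520, (A,merge)→3640, (D,nl_idx)→5440, (D,merge)→10040, (D,hash)→10440, (A,nl)→17200 …(+1); best=2520 via (A,hash)
  {ABC}: card=960; try (A,hash)→2400, (B,hash)→3120, (A,merge)→3840, (B,nl_idx)→4800, (B,merge)→6000, (A,nl)→20240 …(+1); best=2400 via (A,hash)
  {BCD}: card=480; try (B,hash)→3080, (B,nl_idx)→3080, (D,nl_idx)→3680, (B,merge)→3960, (D,merge)→8200, (D,hash)→10280 …(+2); best=3080 via (B,hash)
  {ABCD}: card=1920; try (A,hash)→4680, (B,hash)→5000, (A,merge)→8520, (B,nl_idx)→10040, (B,merge)→12280, (D,hash)→12360 …(+5); best=4680 via (A,hash)

cost=4680; order=C,D,B,A; methods=nl_idx,hash,hash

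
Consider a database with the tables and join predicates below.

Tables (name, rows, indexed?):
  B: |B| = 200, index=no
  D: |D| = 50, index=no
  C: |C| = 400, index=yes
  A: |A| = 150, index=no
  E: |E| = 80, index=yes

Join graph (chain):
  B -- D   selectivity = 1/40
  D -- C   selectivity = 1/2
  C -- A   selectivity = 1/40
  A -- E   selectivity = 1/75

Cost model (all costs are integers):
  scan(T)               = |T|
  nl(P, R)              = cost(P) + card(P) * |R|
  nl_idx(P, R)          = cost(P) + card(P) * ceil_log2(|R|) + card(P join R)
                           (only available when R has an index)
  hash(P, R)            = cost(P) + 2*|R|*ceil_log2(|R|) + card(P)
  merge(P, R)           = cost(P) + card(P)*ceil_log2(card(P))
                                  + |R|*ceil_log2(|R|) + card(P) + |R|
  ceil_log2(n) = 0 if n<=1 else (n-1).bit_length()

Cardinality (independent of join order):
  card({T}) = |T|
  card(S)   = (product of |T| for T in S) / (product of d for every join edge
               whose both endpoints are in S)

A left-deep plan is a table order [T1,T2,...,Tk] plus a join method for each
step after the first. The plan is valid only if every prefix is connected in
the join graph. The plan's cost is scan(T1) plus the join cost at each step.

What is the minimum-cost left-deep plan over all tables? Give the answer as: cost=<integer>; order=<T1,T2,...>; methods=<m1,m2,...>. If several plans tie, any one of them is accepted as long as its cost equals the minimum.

cost=49800; order=A,E,C,D,B; methods=nl_idx,nl_idx,hash,hash

Selinger DP (subsets sized 1..n):
  {B}: scan cost=200, card=200
  {D}: scan cost=50, card=50
  {C}: scan cost=400, card=400
  {A}: scan cost=150, card=150
  {E}: scan cost=80, card=80
  {BD}: card=250; try (D,hash)→1000, (B,merge)→2200, (D,merge)→2350, (B,hash)→3300, (B,nl)→10050, (D,nl)→10200; best=1000 via (D,hash)
  {CD}: card=10000; try (D,hash)→1400, (C,merge)→4400, (D,merge)→4750, (C,hash)→7300, (C,nl_idx)→10500, (C,nl)→20050 …(+1); best=1400 via (D,hash)
  {AC}: card=1500; try (C,nl_idx)→3000, (A,hash)→3200, (C,merge)→5500, (A,merge)→5750, (C,hash)→7500, (C,nl)→60150 …(+1); best=3000 via (C,nl_idx)
  {AE}: card=160; try (E,nl_idx)→1360, (E,hash)→1420, (A,merge)→2070, (E,merge)→2140, (A,hash)→2560, (A,nl)→12080 …(+1); best=1360 via (E,nl_idx)
  {BCD}: card=50000; try (C,merge)→7250, (C,hash)→8450, (B,hash)→14600, (C,nl_idx)→53250, (C,nl)→101000, (B,merge)→153200 …(+1); best=7250 via (C,merge)
  {ACD}: card=37500; try (D,hash)→5100, (A,hash)→13800, (D,merge)→21350, (D,nl)→78000, (A,merge)→152750, (A,nl)→1501400; best=5100 via (D,hash)
  {ACE}: card=1600; try (C,nl_idx)→4400, (E,hash)→5620, (C,merge)→6800, (C,hash)→8720, (E,nl_idx)→15100, (E,merge)→21640 …(+2); best=4400 via (C,nl_idx)
  {ABCD}: card=187500; try (B,hash)→45800, (A,hash)→59650, (B,merge)→644400, (A,merge)→858600, (B,nl)→7505100, (A,nl)→7507250; best=45800 via (B,hash)
  {ACDE}: card=40000; try (D,hash)→6600, (D,merge)→23950, (E,hash)→43720, (D,nl)→84400, (E,nl_idx)→307600, (E,merge)→643240 …(+1); best=6600 via (D,hash)
  {ABCDE}: card=200000; try (B,hash)→49800, (E,hash)→234420, (B,merge)→688400, (E,nl_idx)→1558300, (E,merge)→3608940, (B,nl)→8006600 …(+1); best=49800 via (B,hash)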